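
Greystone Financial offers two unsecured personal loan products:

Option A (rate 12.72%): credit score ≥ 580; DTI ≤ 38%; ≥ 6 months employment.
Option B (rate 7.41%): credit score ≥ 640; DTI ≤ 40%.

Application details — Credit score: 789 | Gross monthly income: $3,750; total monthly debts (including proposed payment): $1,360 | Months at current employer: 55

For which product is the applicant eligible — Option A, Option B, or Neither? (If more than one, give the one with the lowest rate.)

Option B

DTI = 1,360/3,750 = 36.3%.
Option A: score 789 ≥ 580; DTI 36.3% ≤ 38%; employment 55 ≥ 6 mo → qualifies.
Option B: score 789 ≥ 640; DTI 36.3% ≤ 40% → qualifies.
Qualifying: Option A, Option B. Lowest rate is 7.41% → Option B.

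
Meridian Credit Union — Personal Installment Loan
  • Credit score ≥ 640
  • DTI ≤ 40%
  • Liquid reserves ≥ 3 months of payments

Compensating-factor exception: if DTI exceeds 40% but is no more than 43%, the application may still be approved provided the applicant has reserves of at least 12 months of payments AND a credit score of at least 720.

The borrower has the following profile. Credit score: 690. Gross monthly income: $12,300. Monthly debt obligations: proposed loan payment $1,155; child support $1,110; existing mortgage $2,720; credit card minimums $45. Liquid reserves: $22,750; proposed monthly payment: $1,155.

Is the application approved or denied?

Credit score 690 ≥ 640 (meets base)
Total debts = (1,155 + 1,110 + 2,720 + 45) = 5,030. DTI: 5,030 ÷ 12,300 = 40.9%, over the 40% base limit.
Reserves: 22,750 ÷ 1,155 = 19.7 months (meets 3-month minimum)
DTI 40.9% is within the 40%–43% exception band; checking compensating factors.
Override check — reserves: 19.7 mo (ok); score: 690 (below 720).
Override conditions not both satisfied; exception does not apply.

Denied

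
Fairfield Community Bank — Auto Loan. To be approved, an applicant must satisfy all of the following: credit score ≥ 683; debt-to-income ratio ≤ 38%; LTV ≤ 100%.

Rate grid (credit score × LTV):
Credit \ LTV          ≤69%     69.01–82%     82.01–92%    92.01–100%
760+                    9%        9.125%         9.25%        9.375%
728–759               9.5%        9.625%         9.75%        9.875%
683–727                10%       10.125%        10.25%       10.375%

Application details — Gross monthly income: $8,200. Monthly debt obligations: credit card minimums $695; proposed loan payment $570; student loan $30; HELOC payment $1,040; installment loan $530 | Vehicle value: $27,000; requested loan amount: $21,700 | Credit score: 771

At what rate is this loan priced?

9.125%

Credit score 771 ≥ 683; Total monthly debts = (695 + 570 + 30 + 1,040 + 530) = 2,865. Debt-to-income = 2,865/8,200 = 34.9% — meets 38% limit
Loan-to-value = 21,700/27,000 = 80.4% — pass (100% max)
Row: 771 falls in 760+. Column: 80.4% falls in 69.01–82%. Rate = 9.125%.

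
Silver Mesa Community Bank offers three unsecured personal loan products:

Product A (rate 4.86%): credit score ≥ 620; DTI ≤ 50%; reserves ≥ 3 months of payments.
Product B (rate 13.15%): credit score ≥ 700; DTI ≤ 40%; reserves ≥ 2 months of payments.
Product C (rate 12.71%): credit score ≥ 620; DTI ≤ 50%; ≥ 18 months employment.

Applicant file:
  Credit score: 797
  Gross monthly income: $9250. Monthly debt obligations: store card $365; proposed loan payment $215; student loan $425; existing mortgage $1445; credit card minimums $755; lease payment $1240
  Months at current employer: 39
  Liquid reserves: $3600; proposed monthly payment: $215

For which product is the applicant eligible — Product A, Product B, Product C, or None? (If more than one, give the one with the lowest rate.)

Total debts = (365 + 215 + 425 + 1,445 + 755 + 1,240) = 4,445; DTI = 4,445/9,250 = 48.1%.
Reserves = 3,600/215 = 16.7 months.
Product A: score 797 ≥ 620; DTI 48.1% ≤ 50%; reserves 16.7 ≥ 3 mo → qualifies.
Product B: score 797 ≥ 700; DTI 48.1% > 40%; reserves 16.7 ≥ 2 mo → does not qualify.
Product C: score 797 ≥ 620; DTI 48.1% ≤ 50%; employment 39 ≥ 18 mo → qualifies.
Qualifying: Product A, Product C. Lowest rate is 4.86% → Product A.

Product A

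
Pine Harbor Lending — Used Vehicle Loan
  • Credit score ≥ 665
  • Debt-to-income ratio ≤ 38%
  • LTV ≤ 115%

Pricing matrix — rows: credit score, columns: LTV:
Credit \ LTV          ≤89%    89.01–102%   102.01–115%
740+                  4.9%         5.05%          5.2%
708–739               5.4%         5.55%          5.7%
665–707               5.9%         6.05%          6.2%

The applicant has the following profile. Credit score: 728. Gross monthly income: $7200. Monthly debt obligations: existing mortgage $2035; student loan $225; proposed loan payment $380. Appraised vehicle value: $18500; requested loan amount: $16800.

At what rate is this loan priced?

5.55%

Credit score 728 ≥ 665; Total monthly debts = (2,035 + 225 + 380) = 2,640. DTI = 2,640/7,200 = 36.7% ≤ 38%
LTV: 16,800 ÷ 18,500 = 90.8%, within 115% cap
Row: 728 falls in 708–739. Column: 90.8% falls in 89.01–102%. Rate = 5.55%.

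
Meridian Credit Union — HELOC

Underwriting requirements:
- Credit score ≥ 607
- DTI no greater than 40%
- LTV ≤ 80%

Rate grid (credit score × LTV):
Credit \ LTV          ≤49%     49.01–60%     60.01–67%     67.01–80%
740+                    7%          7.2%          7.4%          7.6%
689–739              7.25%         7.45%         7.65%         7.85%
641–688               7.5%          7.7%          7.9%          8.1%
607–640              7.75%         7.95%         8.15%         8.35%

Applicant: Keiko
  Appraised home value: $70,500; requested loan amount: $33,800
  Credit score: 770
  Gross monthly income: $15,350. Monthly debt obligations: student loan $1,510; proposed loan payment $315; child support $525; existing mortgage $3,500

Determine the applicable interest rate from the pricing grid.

Credit score 770 ≥ 607; Total monthly debts = (1,510 + 315 + 525 + 3,500) = 5,850. DTI = 5,850/15,350 = 38.1% ≤ 40%
Loan-to-value = 33,800/70,500 = 47.9% — pass (80% max)
Credit 770 → row 740+; LTV 47.9% → column ≤49%. Grid cell → 7%.

7%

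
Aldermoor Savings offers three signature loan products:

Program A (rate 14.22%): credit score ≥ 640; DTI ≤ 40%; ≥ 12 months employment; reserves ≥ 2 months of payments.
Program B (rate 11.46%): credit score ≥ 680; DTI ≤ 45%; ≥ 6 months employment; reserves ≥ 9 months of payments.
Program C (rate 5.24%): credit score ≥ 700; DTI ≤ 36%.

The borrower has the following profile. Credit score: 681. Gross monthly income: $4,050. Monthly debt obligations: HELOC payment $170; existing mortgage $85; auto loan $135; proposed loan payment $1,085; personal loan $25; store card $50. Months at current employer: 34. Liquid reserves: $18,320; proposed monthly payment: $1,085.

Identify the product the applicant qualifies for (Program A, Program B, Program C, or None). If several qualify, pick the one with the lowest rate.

Total debts = (170 + 85 + 135 + 1,085 + 25 + 50) = 1,550; DTI = 1,550/4,050 = 38.3%.
Reserves = 18,320/1,085 = 16.9 months.
Program A: score 681 ≥ 640; DTI 38.3% ≤ 40%; employment 34 ≥ 12 mo; reserves 16.9 ≥ 2 mo → qualifies.
Program B: score 681 ≥ 680; DTI 38.3% ≤ 45%; employment 34 ≥ 6 mo; reserves 16.9 ≥ 9 mo → qualifies.
Program C: score 681 < 700; DTI 38.3% > 36% → does not qualify.
Qualifying: Program A, Program B. Lowest rate is 11.46% → Program B.

Program B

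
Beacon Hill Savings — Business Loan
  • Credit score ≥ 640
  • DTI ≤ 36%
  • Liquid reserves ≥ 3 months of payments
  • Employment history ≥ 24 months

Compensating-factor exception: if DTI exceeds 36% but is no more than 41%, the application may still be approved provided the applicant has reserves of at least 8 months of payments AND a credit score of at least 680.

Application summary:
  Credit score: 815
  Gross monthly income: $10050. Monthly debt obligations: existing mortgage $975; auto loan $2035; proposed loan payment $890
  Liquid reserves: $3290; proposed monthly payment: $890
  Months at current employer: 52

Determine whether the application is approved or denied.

Credit score 815 ≥ 640 (meets base)
Total debts = (975 + 2,035 + 890) = 3,900. DTI = 3,900/10,050 = 38.8% > 36% — standard DTI limit exceeded.
Reserves: 3,290 ÷ 890 = 3.7 months (meets 3-month minimum)
Employment 52 ≥ 24 months
DTI 38.8% is within the 36%–41% exception band; checking compensating factors.
Reserves 3.7 < 8 months; credit score 815 ≥ 680.
Override conditions not both satisfied; exception does not apply.

Denied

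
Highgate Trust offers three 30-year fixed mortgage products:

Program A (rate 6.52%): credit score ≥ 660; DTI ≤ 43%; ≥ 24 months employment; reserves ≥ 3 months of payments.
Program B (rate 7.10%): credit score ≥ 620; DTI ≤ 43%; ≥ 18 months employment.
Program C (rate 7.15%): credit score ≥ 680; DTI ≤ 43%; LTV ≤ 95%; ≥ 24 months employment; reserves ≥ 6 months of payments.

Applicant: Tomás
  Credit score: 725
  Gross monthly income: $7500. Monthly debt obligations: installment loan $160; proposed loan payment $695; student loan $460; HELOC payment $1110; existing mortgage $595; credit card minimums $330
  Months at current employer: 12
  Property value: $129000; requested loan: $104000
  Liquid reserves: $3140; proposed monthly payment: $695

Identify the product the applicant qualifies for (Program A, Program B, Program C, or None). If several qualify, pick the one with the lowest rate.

Total debts = (160 + 695 + 460 + 1,110 + 595 + 330) = 3,350; DTI = 3,350/7,500 = 44.7%.
LTV = 104,000/129,000 = 80.6%.
Reserves = 3,140/695 = 4.5 months.
Program A: score 725 ≥ 660; DTI 44.7% > 43%; employment 12 < 24 mo; reserves 4.5 ≥ 3 mo → does not qualify.
Program B: score 725 ≥ 620; DTI 44.7% > 43%; employment 12 < 18 mo → does not qualify.
Program C: score 725 ≥ 680; DTI 44.7% > 43%; LTV 80.6% ≤ 95%; employment 12 < 24 mo; reserves 4.5 < 6 mo → does not qualify.

None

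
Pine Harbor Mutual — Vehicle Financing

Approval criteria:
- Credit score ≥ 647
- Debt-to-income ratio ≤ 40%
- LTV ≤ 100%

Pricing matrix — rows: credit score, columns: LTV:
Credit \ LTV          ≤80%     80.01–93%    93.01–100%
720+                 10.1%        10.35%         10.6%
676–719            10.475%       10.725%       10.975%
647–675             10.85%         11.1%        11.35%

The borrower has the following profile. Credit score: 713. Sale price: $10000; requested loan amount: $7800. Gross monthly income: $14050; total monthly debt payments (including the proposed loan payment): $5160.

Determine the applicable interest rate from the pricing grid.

Credit score 713 ≥ 647; DTI = 5,160/14,050 = 36.7% ≤ 40%
Loan-to-value = 7,800/10,000 = 78% — pass (100% max)
Credit 713 → row 676–719; LTV 78% → column ≤80%. Grid cell → 10.475%.

10.475%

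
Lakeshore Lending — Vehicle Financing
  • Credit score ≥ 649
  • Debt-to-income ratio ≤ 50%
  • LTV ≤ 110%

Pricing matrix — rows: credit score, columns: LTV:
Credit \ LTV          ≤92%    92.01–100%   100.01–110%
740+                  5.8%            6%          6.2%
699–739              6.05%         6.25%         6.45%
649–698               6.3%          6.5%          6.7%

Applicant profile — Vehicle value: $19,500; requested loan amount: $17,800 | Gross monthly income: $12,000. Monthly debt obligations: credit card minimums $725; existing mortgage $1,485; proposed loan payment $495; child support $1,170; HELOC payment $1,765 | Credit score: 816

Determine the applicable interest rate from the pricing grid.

Credit score 816 ≥ 649; Total monthly debts = (725 + 1,485 + 495 + 1,170 + 1,765) = 5,640. Debt-to-income = 5,640/12,000 = 47% — meets 50% limit
Loan-to-value = 17,800/19,500 = 91.3% — pass (110% max)
Row: 816 falls in 740+. Column: 91.3% falls in ≤92%. Rate = 5.8%.

5.8%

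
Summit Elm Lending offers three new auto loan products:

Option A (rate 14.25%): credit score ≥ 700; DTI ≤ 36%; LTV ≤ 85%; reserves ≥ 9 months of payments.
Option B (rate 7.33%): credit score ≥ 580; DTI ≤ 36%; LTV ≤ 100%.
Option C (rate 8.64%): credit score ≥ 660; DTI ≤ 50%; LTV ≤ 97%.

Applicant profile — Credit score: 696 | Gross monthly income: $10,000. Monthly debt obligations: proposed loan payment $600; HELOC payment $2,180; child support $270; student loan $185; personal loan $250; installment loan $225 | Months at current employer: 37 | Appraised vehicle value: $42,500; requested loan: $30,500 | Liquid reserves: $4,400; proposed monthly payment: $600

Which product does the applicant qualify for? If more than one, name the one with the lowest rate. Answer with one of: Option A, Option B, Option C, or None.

Total debts = (600 + 2,180 + 270 + 185 + 250 + 225) = 3,710; DTI = 3,710/10,000 = 37.1%.
LTV = 30,500/42,500 = 71.8%.
Reserves = 4,400/600 = 7.3 months.
Option A: score 696 < 700; DTI 37.1% > 36%; LTV 71.8% ≤ 85%; reserves 7.3 < 9 mo → does not qualify.
Option B: score 696 ≥ 580; DTI 37.1% > 36%; LTV 71.8% ≤ 100% → does not qualify.
Option C: score 696 ≥ 660; DTI 37.1% ≤ 50%; LTV 71.8% ≤ 97% → qualifies.

Option C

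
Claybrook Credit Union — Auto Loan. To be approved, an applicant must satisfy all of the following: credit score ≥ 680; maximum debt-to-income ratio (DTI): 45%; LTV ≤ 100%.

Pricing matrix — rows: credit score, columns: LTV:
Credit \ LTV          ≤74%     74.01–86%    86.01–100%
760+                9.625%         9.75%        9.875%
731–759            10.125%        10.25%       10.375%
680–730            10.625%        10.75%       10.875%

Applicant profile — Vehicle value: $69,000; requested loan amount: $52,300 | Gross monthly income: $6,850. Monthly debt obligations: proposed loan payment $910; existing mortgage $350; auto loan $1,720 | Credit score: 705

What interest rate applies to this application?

10.75%

Credit score 705 ≥ 680; Total monthly debts = (910 + 350 + 1,720) = 2,980. DTI = 2,980/6,850 = 43.5% ≤ 45%
Loan-to-value = 52,300/69,000 = 75.8% — pass (100% max)
Score 705 is in the 680–730 band; LTV 75.8% is in the 74.01–86% band → 10.75%.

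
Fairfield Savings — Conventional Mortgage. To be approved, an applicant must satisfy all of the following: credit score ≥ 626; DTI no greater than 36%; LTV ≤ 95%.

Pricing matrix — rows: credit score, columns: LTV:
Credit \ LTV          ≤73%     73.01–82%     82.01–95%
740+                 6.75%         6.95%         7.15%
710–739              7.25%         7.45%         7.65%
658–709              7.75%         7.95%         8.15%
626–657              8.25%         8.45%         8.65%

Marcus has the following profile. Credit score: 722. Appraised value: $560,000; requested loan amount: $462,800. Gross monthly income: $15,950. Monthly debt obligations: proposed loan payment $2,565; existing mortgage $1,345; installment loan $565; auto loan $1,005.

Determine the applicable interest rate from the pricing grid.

7.65%

Credit score 722 ≥ 626; Total monthly debts = (2,565 + 1,345 + 565 + 1,005) = 5,480. DTI: 5,480 ÷ 15,950 = 34.4%, within the 36% cap
LTV: 462,800 ÷ 560,000 = 82.6%, within 95% cap
Score 722 is in the 710–739 band; LTV 82.6% is in the 82.01–95% band → 7.65%.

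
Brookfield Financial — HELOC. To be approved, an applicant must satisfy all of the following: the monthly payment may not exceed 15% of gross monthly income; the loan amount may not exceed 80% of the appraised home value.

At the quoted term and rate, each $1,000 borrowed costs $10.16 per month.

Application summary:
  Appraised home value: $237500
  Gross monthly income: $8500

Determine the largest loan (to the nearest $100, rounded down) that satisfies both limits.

Payment cap: 15% × $8,500 = $1,275/month.
At $10.16 per $1,000, that supports 1,275/10.16 × 1,000 ≈ $125,492 → $125,400.
LTV cap: 80% × $237,500 = $190,000 → $190,000.
Binding constraint: payment-to-income.

$125,400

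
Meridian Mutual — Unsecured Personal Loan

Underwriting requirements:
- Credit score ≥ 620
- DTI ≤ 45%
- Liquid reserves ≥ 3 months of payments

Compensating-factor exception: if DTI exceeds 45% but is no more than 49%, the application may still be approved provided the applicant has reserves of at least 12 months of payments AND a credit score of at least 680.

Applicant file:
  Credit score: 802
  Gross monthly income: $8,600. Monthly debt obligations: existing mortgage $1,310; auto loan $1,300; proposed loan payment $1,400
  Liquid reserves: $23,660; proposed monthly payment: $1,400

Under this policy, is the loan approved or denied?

Approved

Credit score 802 ≥ 620 (meets base)
Total debts = (1,310 + 1,300 + 1,400) = 4,010. DTI = 4,010/8,600 = 46.6% > 45% — standard DTI limit exceeded.
Liquid reserves cover 23,660/1,400 = 16.9 months — ≥ 3 required
46.6% falls in the override range (45%–49%), so the compensating-factor test applies.
Override check — reserves: 16.9 mo (ok); score: 802 (ok).
Both override conditions satisfied; DTI exception granted.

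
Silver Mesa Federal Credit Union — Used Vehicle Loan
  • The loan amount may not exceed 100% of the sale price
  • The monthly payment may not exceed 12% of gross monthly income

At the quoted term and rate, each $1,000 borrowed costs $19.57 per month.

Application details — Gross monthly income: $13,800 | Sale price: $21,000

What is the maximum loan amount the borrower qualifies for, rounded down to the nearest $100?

$21,000

Payment cap: 12% × $13,800 = $1,656/month.
At $19.57 per $1,000, that supports 1,656/19.57 × 1,000 ≈ $84,619 → $84,600.
LTV cap: 100% × $21,000 = $21,000 → $21,000.
Binding constraint: loan-to-value.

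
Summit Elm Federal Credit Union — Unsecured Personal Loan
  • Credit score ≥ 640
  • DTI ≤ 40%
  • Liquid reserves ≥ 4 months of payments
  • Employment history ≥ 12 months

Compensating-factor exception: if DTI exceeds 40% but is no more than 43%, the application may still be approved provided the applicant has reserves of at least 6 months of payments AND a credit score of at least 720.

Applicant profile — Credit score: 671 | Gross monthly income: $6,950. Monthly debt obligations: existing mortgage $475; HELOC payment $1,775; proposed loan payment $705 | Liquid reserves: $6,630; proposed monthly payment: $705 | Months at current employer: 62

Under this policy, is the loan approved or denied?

Denied

Credit score 671 ≥ 640 (meets base)
Total debts = (475 + 1,775 + 705) = 2,955. DTI = 2,955/6,950 = 42.5% > 40% — standard DTI limit exceeded.
Liquid reserves cover 6,630/705 = 9.4 months — ≥ 4 required
Employment 62 ≥ 12 months
DTI 42.5% is within the 40%–43% exception band; checking compensating factors.
Reserves 9.4 ≥ 6 months; credit score 671 < 720.
Override conditions not both satisfied; exception does not apply.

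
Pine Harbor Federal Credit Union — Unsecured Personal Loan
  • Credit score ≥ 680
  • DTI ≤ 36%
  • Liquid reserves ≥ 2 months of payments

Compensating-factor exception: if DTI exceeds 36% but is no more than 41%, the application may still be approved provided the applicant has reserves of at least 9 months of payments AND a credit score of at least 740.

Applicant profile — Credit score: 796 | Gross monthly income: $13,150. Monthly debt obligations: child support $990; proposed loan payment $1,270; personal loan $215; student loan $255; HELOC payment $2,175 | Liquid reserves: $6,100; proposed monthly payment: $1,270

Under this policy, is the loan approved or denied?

Denied

Credit score 796 ≥ 680 (meets base)
Total debts = (990 + 1,270 + 215 + 255 + 2,175) = 4,905. DTI: 4,905 ÷ 13,150 = 37.3%, over the 36% base limit.
Liquid reserves cover 6,100/1,270 = 4.8 months — ≥ 2 required
DTI 37.3% is within the 36%–41% exception band; checking compensating factors.
Reserves 4.8 < 9 months; credit score 796 ≥ 740.
Override conditions not both satisfied; exception does not apply.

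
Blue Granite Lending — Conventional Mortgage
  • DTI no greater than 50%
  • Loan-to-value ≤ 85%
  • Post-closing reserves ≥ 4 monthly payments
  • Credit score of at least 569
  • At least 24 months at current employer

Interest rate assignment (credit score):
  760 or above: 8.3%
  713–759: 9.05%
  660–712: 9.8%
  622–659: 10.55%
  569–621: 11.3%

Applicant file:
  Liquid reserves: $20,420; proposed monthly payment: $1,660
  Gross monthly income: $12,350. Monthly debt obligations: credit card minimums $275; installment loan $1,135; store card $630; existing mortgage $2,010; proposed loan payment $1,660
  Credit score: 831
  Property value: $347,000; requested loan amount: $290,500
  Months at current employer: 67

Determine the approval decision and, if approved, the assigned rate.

Approved at 8.3%

Credit score 831 ≥ 569 (meets minimum)
Total monthly debts = (275 + 1,135 + 630 + 2,010 + 1,660) = 5,710. Debt-to-income = 5,710/12,350 = 46.2% — meets 50% limit
Employment 67 ≥ 24 months
Loan-to-value = 290,500/347,000 = 83.7% — pass (85% max)
Liquid reserves cover 20,420/1,660 = 12.3 months — ≥ 4 required
All requirements met. Score 831 falls in the 760 or above tier → 8.3%.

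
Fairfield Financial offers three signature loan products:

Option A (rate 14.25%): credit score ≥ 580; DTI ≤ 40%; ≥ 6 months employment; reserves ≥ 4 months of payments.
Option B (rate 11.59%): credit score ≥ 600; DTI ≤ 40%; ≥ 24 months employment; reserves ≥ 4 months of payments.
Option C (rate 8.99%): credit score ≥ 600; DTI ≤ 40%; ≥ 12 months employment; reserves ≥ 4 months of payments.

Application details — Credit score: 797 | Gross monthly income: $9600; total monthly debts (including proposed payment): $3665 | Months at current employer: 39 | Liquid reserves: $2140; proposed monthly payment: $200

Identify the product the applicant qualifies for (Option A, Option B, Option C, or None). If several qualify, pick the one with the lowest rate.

DTI = 3,665/9,600 = 38.2%.
Reserves = 2,140/200 = 10.7 months.
Option A: score 797 ≥ 580; DTI 38.2% ≤ 40%; employment 39 ≥ 6 mo; reserves 10.7 ≥ 4 mo → qualifies.
Option B: score 797 ≥ 600; DTI 38.2% ≤ 40%; employment 39 ≥ 24 mo; reserves 10.7 ≥ 4 mo → qualifies.
Option C: score 797 ≥ 600; DTI 38.2% ≤ 40%; employment 39 ≥ 12 mo; reserves 10.7 ≥ 4 mo → qualifies.
Qualifying: Option A, Option B, Option C. Lowest rate is 8.99% → Option C.

Option C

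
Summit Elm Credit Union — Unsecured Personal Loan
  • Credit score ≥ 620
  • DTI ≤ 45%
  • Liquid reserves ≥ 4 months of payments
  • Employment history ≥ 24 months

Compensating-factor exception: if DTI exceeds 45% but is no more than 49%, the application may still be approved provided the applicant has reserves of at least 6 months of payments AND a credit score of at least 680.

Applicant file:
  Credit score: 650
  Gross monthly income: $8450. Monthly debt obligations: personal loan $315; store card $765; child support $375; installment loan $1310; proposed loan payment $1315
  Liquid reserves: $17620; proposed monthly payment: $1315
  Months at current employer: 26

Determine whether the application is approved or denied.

Denied

Credit score 650 ≥ 620 (meets base)
Total debts = (315 + 765 + 375 + 1,310 + 1,315) = 4,080. DTI = 4,080/8,450 = 48.3% > 45% — standard DTI limit exceeded.
Reserves: 17,620 ÷ 1,315 = 13.4 months (meets 4-month minimum)
Employment 26 ≥ 24 months
48.3% falls in the override range (45%–49%), so the compensating-factor test applies.
Reserves 13.4 ≥ 6 months; credit score 650 < 680.
Compensating-factor requirement not fully met.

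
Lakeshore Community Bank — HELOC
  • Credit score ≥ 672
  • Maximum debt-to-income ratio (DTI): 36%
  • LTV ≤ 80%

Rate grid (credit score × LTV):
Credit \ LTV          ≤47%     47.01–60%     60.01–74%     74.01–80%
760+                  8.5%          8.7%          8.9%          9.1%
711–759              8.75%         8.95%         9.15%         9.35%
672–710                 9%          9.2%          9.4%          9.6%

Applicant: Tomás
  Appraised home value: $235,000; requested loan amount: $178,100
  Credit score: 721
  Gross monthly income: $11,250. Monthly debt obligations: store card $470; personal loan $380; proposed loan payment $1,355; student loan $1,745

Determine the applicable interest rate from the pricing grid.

9.35%

Credit score 721 ≥ 672; Total monthly debts = (470 + 380 + 1,355 + 1,745) = 3,950. DTI = 3,950/11,250 = 35.1% ≤ 36%
Loan-to-value = 178,100/235,000 = 75.8% — pass (80% max)
Credit 721 → row 711–759; LTV 75.8% → column 74.01–80%. Grid cell → 9.35%.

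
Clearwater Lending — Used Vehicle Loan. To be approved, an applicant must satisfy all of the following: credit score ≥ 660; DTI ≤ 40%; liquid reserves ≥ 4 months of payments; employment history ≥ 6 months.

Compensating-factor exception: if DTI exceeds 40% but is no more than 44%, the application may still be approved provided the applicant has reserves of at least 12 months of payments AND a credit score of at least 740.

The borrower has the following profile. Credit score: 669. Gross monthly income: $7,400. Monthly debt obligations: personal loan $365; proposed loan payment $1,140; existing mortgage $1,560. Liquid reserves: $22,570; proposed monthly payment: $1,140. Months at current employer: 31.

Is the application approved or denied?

Denied

Credit score 669 ≥ 660 (meets base)
Total debts = (365 + 1,140 + 1,560) = 3,065. DTI = 3,065/7,400 = 41.4% > 40% — standard DTI limit exceeded.
Reserves: 22,570 ÷ 1,140 = 19.8 months (meets 4-month minimum)
Employment 31 ≥ 6 months
DTI 41.4% is within the 40%–44% exception band; checking compensating factors.
Reserves 19.8 ≥ 12 months; credit score 669 < 740.
Compensating-factor requirement not fully met.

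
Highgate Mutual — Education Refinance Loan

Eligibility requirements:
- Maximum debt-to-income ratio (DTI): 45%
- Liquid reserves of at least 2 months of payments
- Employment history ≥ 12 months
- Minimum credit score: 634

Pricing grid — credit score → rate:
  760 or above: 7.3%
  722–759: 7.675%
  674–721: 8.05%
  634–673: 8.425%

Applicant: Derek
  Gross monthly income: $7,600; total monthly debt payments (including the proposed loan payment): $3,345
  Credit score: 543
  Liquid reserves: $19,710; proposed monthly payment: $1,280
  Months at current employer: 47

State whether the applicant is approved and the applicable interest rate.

Credit score 543 < 634 (below minimum)
Reserves: 19,710 ÷ 1,280 = 15.4 months (meets 2-month minimum)
Employment 47 ≥ 12 months
DTI: 3,345 ÷ 7,600 = 44%, within the 45% cap
Not all requirements met → denied.

Denied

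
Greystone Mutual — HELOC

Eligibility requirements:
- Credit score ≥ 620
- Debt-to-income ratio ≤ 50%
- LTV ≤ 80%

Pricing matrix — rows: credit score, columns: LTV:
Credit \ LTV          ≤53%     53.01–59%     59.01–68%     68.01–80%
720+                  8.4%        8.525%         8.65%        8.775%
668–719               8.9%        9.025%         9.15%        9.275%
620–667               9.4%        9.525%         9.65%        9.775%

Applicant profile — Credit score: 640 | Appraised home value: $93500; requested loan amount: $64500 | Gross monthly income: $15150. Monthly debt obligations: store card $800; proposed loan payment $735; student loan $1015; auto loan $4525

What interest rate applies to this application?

9.775%

Credit score 640 ≥ 620; Total monthly debts = (800 + 735 + 1,015 + 4,525) = 7,075. DTI: 7,075 ÷ 15,150 = 46.7%, within the 50% cap
Loan-to-value = 64,500/93,500 = 69% — pass (80% max)
Score 640 is in the 620–667 band; LTV 69% is in the 68.01–80% band → 9.775%.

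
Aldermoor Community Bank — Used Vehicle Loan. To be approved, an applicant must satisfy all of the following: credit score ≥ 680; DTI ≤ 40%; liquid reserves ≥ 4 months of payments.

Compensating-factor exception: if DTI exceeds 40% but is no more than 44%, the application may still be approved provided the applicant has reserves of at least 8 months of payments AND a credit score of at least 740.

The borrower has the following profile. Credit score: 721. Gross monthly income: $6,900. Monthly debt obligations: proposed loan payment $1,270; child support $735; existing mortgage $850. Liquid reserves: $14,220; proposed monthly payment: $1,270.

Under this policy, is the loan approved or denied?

Denied

Credit score 721 ≥ 680 (meets base)
Total debts = (1,270 + 735 + 850) = 2,855. DTI = 2,855/6,900 = 41.4% > 40% — standard DTI limit exceeded.
Reserves: 14,220 ÷ 1,270 = 11.2 months (meets 4-month minimum)
41.4% falls in the override range (40%–44%), so the compensating-factor test applies.
Override check — reserves: 11.2 mo (ok); score: 721 (below 740).
Override conditions not both satisfied; exception does not apply.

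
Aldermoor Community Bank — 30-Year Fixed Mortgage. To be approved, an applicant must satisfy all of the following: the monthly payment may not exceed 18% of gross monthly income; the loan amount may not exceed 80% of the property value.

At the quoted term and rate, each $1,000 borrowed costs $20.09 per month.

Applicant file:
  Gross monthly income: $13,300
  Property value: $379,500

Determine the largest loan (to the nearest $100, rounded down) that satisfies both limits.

Payment cap: 18% × $13,300 = $2,394/month.
At $20.09 per $1,000, that supports 2,394/20.09 × 1,000 ≈ $119,163 → $119,100.
LTV cap: 80% × $379,500 = $303,600 → $303,600.
Binding constraint: payment-to-income.

$119,100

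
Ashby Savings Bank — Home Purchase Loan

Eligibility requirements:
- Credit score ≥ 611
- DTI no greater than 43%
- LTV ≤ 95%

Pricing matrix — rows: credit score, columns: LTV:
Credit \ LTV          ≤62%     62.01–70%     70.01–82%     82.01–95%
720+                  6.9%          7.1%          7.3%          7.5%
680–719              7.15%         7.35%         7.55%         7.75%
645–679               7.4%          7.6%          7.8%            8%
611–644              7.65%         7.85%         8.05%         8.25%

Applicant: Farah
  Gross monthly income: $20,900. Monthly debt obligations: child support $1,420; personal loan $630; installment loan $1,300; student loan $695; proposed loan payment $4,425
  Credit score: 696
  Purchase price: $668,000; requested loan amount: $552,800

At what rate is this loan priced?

Credit score 696 ≥ 611; Total monthly debts = (1,420 + 630 + 1,300 + 695 + 4,425) = 8,470. DTI = 8,470/20,900 = 40.5% ≤ 43%
Loan-to-value = 552,800/668,000 = 82.8% — pass (95% max)
Score 696 is in the 680–719 band; LTV 82.8% is in the 82.01–95% band → 7.75%.

7.75%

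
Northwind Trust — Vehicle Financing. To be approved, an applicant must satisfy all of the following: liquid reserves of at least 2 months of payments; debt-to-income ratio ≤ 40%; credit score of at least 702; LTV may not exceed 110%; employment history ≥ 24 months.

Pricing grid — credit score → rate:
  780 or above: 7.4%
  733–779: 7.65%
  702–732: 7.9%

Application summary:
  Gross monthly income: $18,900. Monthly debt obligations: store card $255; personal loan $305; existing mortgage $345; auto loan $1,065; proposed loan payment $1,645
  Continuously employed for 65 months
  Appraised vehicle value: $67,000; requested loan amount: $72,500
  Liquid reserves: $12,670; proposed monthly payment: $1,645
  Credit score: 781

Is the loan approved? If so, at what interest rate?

Approved at 7.4%

Credit score 781 ≥ 702 (meets minimum)
Reserves = 12,670/1,645 = 7.7 months ≥ 2
LTV = 72,500/67,000 = 108.2% ≤ 110%
Total monthly debts = (255 + 305 + 345 + 1,065 + 1,645) = 3,615. DTI = 3,615/18,900 = 19.1% ≤ 40%
Employment 65 ≥ 24 months
All requirements met. Score 781 falls in the 780 or above tier → 7.4%.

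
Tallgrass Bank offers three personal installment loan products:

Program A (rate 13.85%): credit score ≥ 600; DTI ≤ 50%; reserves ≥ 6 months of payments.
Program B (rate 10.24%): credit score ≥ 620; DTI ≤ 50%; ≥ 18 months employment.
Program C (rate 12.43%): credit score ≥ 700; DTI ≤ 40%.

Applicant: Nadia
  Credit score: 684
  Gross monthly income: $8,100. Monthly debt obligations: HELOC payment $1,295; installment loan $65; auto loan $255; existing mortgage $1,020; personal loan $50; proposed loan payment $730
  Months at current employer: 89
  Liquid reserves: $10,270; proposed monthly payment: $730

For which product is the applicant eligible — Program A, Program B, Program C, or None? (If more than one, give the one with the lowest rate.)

Program B

Total debts = (1,295 + 65 + 255 + 1,020 + 50 + 730) = 3,415; DTI = 3,415/8,100 = 42.2%.
Reserves = 10,270/730 = 14.1 months.
Program A: score 684 ≥ 600; DTI 42.2% ≤ 50%; reserves 14.1 ≥ 6 mo → qualifies.
Program B: score 684 ≥ 620; DTI 42.2% ≤ 50%; employment 89 ≥ 18 mo → qualifies.
Program C: score 684 < 700; DTI 42.2% > 40% → does not qualify.
Qualifying: Program A, Program B. Lowest rate is 10.24% → Program B.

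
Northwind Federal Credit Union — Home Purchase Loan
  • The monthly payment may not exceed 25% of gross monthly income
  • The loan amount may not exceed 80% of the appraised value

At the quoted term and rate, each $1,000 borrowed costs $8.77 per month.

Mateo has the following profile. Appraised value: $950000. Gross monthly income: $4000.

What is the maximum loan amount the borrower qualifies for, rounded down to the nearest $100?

$114,000

Payment cap: 25% × $4,000 = $1,000/month.
At $8.77 per $1,000, that supports 1,000/8.77 × 1,000 ≈ $114,025 → $114,000.
LTV cap: 80% × $950,000 = $760,000 → $760,000.
Binding constraint: payment-to-income.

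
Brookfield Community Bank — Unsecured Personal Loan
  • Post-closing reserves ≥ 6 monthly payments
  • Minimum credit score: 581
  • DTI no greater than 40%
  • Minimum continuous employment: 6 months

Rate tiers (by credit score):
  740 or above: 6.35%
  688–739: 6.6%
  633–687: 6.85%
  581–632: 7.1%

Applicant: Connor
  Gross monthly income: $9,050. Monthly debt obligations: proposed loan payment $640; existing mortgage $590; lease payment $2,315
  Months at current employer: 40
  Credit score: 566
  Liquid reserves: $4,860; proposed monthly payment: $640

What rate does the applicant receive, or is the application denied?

Credit score 566 < 581 (below minimum)
Total monthly debts = (640 + 590 + 2,315) = 3,545. Debt-to-income = 3,545/9,050 = 39.2% — meets 40% limit
Reserves: 4,860 ÷ 640 = 7.6 months (meets 6-month minimum)
Employment 40 ≥ 6 months
Not all requirements met → denied.

Denied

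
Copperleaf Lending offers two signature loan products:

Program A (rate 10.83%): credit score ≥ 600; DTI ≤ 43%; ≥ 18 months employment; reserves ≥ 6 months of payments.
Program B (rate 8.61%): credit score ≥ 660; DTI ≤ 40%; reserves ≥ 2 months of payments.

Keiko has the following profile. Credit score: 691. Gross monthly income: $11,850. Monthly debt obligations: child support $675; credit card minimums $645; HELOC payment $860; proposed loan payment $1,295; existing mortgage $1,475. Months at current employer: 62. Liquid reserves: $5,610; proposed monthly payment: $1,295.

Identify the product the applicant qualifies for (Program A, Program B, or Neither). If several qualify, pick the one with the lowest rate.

Neither

Total debts = (675 + 645 + 860 + 1,295 + 1,475) = 4,950; DTI = 4,950/11,850 = 41.8%.
Reserves = 5,610/1,295 = 4.3 months.
Program A: score 691 ≥ 600; DTI 41.8% ≤ 43%; employment 62 ≥ 18 mo; reserves 4.3 < 6 mo → does not qualify.
Program B: score 691 ≥ 660; DTI 41.8% > 40%; reserves 4.3 ≥ 2 mo → does not qualify.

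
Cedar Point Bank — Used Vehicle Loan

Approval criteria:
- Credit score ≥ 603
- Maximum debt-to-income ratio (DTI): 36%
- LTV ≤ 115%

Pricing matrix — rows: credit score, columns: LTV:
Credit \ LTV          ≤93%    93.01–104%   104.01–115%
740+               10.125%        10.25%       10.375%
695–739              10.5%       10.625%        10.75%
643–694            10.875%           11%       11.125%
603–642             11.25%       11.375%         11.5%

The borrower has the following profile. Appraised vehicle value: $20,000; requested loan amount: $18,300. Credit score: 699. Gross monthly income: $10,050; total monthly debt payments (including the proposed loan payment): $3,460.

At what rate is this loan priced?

10.5%

Credit score 699 ≥ 603; DTI = 3,460/10,050 = 34.4% ≤ 36%
LTV = 18,300/20,000 = 91.5% ≤ 115%
Score 699 is in the 695–739 band; LTV 91.5% is in the ≤93% band → 10.5%.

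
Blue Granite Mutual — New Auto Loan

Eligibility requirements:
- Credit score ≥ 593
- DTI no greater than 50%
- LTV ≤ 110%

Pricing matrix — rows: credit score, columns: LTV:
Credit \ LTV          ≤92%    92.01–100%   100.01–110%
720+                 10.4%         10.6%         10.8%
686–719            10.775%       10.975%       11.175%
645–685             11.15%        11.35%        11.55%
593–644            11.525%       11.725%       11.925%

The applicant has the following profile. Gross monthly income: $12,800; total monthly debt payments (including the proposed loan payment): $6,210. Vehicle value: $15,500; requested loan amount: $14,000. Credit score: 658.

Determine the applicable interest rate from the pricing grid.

11.15%

Credit score 658 ≥ 593; DTI = 6,210/12,800 = 48.5% ≤ 50%
LTV = 14,000/15,500 = 90.3% ≤ 110%
Score 658 is in the 645–685 band; LTV 90.3% is in the ≤92% band → 11.15%.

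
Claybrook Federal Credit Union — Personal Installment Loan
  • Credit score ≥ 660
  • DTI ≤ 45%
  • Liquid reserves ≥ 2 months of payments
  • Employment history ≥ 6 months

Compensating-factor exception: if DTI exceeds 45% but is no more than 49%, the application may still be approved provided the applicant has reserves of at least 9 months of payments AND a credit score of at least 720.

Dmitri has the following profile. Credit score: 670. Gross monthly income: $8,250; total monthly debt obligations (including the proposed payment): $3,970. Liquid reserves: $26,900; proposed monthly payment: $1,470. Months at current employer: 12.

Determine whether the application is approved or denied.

Credit score 670 ≥ 660 (meets base)
DTI = 3,970/8,250 = 48.1% > 45% — standard DTI limit exceeded.
Reserves = 26,900/1,470 = 18.3 months ≥ 2
Employment 12 ≥ 6 months
48.1% falls in the override range (45%–49%), so the compensating-factor test applies.
Override check — reserves: 18.3 mo (ok); score: 670 (below 720).
Compensating-factor requirement not fully met.

Denied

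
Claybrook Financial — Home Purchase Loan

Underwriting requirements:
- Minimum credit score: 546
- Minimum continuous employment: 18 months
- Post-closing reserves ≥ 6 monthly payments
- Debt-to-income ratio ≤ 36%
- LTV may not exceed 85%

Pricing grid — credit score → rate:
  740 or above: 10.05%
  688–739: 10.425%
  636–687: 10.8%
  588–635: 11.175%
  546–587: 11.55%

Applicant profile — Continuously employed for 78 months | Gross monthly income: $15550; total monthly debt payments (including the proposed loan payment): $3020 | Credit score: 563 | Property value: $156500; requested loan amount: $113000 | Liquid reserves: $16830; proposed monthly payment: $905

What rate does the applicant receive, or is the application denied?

Approved at 11.55%

Credit score 563 ≥ 546 (meets minimum)
Reserves = 16,830/905 = 18.6 months ≥ 6
Employment 78 ≥ 18 months
LTV = 113,000/156,500 = 72.2% ≤ 85%
DTI: 3,020 ÷ 15,550 = 19.4%, within the 36% cap
All requirements met. Score 563 falls in the 546–587 tier → 11.55%.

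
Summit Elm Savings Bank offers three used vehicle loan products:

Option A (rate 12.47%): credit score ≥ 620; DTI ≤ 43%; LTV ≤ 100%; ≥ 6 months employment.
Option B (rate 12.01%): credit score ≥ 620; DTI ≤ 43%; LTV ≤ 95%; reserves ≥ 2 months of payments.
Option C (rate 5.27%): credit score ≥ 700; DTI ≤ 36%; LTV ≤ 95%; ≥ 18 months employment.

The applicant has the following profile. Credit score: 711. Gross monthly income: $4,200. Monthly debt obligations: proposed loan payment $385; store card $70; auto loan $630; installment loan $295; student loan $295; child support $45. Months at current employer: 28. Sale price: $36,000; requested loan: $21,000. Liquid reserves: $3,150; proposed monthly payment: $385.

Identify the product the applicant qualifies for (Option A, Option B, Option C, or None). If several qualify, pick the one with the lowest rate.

Option B

Total debts = (385 + 70 + 630 + 295 + 295 + 45) = 1,720; DTI = 1,720/4,200 = 41%.
LTV = 21,000/36,000 = 58.3%.
Reserves = 3,150/385 = 8.2 months.
Option A: score 711 ≥ 620; DTI 41% ≤ 43%; LTV 58.3% ≤ 100%; employment 28 ≥ 6 mo → qualifies.
Option B: score 711 ≥ 620; DTI 41% ≤ 43%; LTV 58.3% ≤ 95%; reserves 8.2 ≥ 2 mo → qualifies.
Option C: score 711 ≥ 700; DTI 41% > 36%; LTV 58.3% ≤ 95%; employment 28 ≥ 18 mo → does not qualify.
Qualifying: Option A, Option B. Lowest rate is 12.01% → Option B.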